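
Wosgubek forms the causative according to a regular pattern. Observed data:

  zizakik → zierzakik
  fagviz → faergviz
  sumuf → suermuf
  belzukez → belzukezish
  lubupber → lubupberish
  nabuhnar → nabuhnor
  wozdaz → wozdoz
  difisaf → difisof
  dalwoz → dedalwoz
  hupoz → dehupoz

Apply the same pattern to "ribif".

rierbif

"ribif" has last vowel 'i'. The stems whose last vowel is 'i' (zizakik → zierzakik, fagviz → faergviz) insert -er- after the first vowel.
So ribif → rierbif.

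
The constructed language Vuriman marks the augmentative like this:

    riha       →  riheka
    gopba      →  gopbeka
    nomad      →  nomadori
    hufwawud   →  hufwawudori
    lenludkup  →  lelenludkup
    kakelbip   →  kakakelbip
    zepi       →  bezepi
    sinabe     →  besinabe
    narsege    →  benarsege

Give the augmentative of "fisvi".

"fisvi" ends in -i. The one such stem in the data (zepi → bezepi) adds the prefix be-, so the same rule applies.
The other patterns: stems ending in -a drop the final letter and add -eka; stems ending in -d add -ori; stems ending in -p repeat the first consonant+vowel as a prefix.
So fisvi → befisvi.

befisvi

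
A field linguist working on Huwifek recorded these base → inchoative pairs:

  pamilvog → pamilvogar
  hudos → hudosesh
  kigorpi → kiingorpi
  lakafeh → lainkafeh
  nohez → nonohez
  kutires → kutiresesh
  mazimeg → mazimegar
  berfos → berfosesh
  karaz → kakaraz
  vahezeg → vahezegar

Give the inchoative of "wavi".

wainvi

vahezeg and kutires both have last vowel 'e' yet inflect differently (vahezegar, kutiresesh), so the last vowel is not what conditions the rule; the final letter is.
"wavi" ends in -i. The one such stem in the data (kigorpi → kiingorpi) inserts -in- after the first vowel (as does lakafeh), so the same rule applies.
The other patterns: stems ending in -g add -ar; stems ending in -s add -esh; stems ending in -z repeat the first consonant+vowel as a prefix.
So wavi → wainvi.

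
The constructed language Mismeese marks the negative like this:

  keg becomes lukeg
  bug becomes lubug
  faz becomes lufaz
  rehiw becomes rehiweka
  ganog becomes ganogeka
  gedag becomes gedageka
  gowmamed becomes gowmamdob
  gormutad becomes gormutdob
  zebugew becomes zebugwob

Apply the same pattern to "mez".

lumez

keg and ganog both end in -g yet inflect differently (lukeg, ganogeka), so the final letter is not what conditions the rule; the number of vowels is.
"mez" has 1 vowel. The stems with 1 vowel (keg → lukeg, bug → lubug, faz → lufaz) add the prefix lu-.
So mez → lumez.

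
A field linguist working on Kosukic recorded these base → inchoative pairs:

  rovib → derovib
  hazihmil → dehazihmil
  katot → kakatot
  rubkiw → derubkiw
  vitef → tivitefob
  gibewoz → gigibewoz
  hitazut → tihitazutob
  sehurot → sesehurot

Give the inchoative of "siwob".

sisiwob

"siwob" has last vowel 'o'. The stems whose last vowel is 'o' (gibewoz → gigibewoz, sehurot → sesehurot, katot → kakatot) repeat the first consonant+vowel as a prefix.
The other patterns: stems whose last vowel is 'i' add the prefix de-; stems whose last vowel is 'e' or 'u' add ti- … -ob around the stem.
So siwob → sisiwob.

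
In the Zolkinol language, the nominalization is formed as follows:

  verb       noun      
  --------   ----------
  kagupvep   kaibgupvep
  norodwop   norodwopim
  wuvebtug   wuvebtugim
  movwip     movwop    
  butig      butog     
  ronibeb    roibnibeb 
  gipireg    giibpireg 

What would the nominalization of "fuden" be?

"fuden" has last vowel 'e'. The stems whose last vowel is 'e' (kagupvep → kaibgupvep, ronibeb → roibnibeb, gipireg → giibpireg) insert -ib- after the first vowel.
The other patterns: stems whose last vowel is 'i' change the last vowel to 'o'; stems whose last vowel is 'o' or 'u' add -im.
So fuden → fuibden.

fuibden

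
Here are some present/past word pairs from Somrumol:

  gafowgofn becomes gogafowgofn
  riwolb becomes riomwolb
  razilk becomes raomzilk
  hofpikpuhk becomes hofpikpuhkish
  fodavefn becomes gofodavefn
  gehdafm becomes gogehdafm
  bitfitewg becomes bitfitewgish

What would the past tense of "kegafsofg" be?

gokegafsofg

hofpikpuhk and razilk both end in -k yet inflect differently (hofpikpuhkish, raomzilk), so the final letter is not what conditions the rule; the second-to-last letter is.
"kegafsofg" has second-to-last letter 'f'. The stems whose second-to-last letter is 'f' (fodavefn → gofodavefn, gehdafm → gogehdafm, gafowgofn → gogafowgofn) add the prefix go-.
The other patterns: stems whose second-to-last letter is 'h' or 'w' add -ish; stems whose second-to-last letter is 'l' insert -om- after the first vowel.
So kegafsofg → gokegafsofg.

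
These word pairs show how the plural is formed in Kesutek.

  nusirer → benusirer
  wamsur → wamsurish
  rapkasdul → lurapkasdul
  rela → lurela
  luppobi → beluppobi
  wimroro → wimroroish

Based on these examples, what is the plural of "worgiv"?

"worgiv" begins with w-. The stems beginning with w- (wimroro → wimroroish, wamsur → wamsurish) add -ish.
The other patterns: stems beginning with r- add the prefix lu-; stems beginning with l- or n- add the prefix be-.
So worgiv → worgivish.

worgivish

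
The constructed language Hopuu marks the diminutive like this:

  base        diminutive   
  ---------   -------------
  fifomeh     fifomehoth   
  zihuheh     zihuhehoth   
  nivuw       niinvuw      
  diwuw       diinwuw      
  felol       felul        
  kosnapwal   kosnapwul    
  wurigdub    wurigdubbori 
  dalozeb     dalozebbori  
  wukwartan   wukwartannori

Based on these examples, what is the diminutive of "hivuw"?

hiinvuw

"hivuw" ends in -w. The stems ending in -w (nivuw → niinvuw, diwuw → diinwuw) insert -in- after the first vowel.
The other patterns: stems ending in -h add -oth; stems ending in -l change the last vowel to 'u'; stems ending in -b or -n double the final consonant and add -ori.
So hivuw → hiinvuw.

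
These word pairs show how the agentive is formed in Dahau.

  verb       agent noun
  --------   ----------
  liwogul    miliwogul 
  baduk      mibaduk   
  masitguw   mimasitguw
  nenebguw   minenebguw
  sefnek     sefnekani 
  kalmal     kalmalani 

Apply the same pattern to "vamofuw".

baduk and sefnek both end in -k yet inflect differently (mibaduk, sefnekani), so the final letter is not what conditions the rule; the last vowel is.
"vamofuw" has last vowel 'u'. The stems whose last vowel is 'u' (liwogul → miliwogul, baduk → mibaduk, masitguw → mimasitguw) add the prefix mi-.
The other pattern: stems whose last vowel is 'a' or 'e' add -ani.
So vamofuw → mivamofuw.

mivamofuw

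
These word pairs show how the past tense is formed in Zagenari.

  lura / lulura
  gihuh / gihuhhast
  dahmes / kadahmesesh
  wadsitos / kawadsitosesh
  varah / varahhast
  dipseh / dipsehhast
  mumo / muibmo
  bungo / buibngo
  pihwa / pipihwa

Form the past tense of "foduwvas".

kafoduwvasesh

lura and varah both have last vowel 'a' yet inflect differently (lulura, varahhast), so the last vowel is not what conditions the rule; the final letter is.
"foduwvas" ends in -s. The stems ending in -s (wadsitos → kawadsitosesh, dahmes → kadahmesesh) add ka- … -esh around the stem.
The other patterns: stems ending in -a repeat the first consonant+vowel as a prefix; stems ending in -h double the final consonant and add -ast; stems ending in -o insert -ib- after the first vowel.
So foduwvas → kafoduwvasesh.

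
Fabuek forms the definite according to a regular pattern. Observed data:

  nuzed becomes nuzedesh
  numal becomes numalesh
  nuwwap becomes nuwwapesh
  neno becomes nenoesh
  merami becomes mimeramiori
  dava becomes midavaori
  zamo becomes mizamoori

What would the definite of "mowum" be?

neno and zamo both end in -o yet inflect differently (nenoesh, mizamoori), so the final letter is not what conditions the rule; the first letter is.
"mowum" begins with m-. The one such stem in the data (merami → mimeramiori) adds mi- … -ori around the stem, so the same rule applies.
The other pattern: stems beginning with n- add -esh.
So mowum → mimowumori.

mimowumori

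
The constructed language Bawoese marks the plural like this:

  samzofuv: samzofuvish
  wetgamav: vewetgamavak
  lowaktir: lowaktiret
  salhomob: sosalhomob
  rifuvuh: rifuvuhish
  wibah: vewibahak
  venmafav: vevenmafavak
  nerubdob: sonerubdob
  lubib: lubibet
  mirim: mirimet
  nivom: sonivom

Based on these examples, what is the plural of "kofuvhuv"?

lubib and nerubdob both end in -b yet inflect differently (lubibet, sonerubdob), so the final letter is not what conditions the rule; the last vowel is.
"kofuvhuv" has last vowel 'u'. The stems whose last vowel is 'u' (rifuvuh → rifuvuhish, samzofuv → samzofuvish) add -ish.
The other patterns: stems whose last vowel is 'i' add -et; stems whose last vowel is 'o' add the prefix so-; stems whose last vowel is 'a' add ve- … -ak around the stem.
So kofuvhuv → kofuvhuvish.

kofuvhuvish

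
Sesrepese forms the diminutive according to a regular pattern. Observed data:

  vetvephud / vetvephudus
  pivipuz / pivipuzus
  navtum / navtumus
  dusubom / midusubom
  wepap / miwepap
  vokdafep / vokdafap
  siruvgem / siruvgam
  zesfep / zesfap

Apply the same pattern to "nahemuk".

navtum and dusubom both end in -m yet inflect differently (navtumus, midusubom), so the final letter is not what conditions the rule; the last vowel is.
"nahemuk" has last vowel 'u'. The stems whose last vowel is 'u' (vetvephud → vetvephudus, pivipuz → pivipuzus, navtum → navtumus) add -us.
So nahemuk → nahemukus.

nahemukus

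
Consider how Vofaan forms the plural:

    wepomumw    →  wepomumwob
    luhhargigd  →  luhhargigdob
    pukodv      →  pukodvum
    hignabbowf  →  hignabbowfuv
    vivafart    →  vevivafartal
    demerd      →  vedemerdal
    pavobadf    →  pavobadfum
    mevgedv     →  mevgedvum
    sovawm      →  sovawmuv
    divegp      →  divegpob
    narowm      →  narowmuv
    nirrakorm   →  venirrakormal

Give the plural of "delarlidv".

nirrakorm and sovawm both end in -m yet inflect differently (venirrakormal, sovawmuv), so the final letter is not what conditions the rule; the second-to-last letter is.
"delarlidv" has second-to-last letter 'd'. The stems whose second-to-last letter is 'd' (pavobadf → pavobadfum, mevgedv → mevgedvum, pukodv → pukodvum) add -um.
So delarlidv → delarlidvum.

delarlidvum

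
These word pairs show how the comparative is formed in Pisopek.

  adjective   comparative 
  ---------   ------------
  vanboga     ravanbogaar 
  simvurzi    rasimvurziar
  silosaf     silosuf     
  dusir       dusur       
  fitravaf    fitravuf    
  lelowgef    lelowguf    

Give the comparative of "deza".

radezaar

vanboga and silosaf both have last vowel 'a' yet inflect differently (ravanbogaar, silosuf), so the last vowel is not what conditions the rule; whether the stem ends in a vowel or a consonant is.
"deza" ends in a vowel. The stems ending in a vowel (vanboga → ravanbogaar, simvurzi → rasimvurziar) add ra- … -ar around the stem.
So deza → radezaar.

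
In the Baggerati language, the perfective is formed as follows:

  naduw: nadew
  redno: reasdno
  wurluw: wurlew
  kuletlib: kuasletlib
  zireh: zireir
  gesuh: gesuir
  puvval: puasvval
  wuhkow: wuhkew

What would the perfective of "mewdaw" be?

gesuh and naduw both have last vowel 'u' yet inflect differently (gesuir, nadew), so the last vowel is not what conditions the rule; the final letter is.
"mewdaw" ends in -w. The stems ending in -w (wuhkow → wuhkew, naduw → nadew, wurluw → wurlew) change the last vowel to 'e'.
So mewdaw → mewdew.

mewdew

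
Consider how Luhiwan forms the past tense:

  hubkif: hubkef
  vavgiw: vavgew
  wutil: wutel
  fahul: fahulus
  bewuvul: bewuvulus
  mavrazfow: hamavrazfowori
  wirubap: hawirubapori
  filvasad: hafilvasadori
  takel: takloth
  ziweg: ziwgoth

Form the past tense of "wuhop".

hawuhopori

"wuhop" has last vowel 'o'. The one such stem in the data (mavrazfow → hamavrazfowori) adds ha- … -ori around the stem, so the same rule applies.
So wuhop → hawuhopori.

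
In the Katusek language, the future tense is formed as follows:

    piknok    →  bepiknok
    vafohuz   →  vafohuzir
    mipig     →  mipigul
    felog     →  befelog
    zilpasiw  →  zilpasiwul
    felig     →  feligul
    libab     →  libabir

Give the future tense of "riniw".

riniwul

"riniw" has last vowel 'i'. The stems whose last vowel is 'i' (zilpasiw → zilpasiwul, felig → feligul, mipig → mipigul) add -ul.
The other patterns: stems whose last vowel is 'o' add the prefix be-; stems whose last vowel is 'a' or 'u' add -ir.
So riniw → riniwul.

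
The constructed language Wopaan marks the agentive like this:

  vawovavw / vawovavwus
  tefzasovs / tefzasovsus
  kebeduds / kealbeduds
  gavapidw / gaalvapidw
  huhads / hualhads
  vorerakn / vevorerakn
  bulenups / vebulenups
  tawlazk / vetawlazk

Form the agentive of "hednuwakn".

vehednuwakn

"hednuwakn" has second-to-last letter 'k'. The one such stem in the data (vorerakn → vevorerakn) adds the prefix ve-, so the same rule applies.
The other patterns: stems whose second-to-last letter is 'v' add -us; stems whose second-to-last letter is 'd' insert -al- after the first vowel.
So hednuwakn → vehednuwakn.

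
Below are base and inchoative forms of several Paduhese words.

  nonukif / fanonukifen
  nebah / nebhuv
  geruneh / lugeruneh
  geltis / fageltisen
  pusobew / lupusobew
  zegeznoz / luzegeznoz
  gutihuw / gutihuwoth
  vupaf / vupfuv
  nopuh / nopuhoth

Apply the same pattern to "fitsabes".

lufitsabes

nebah and nopuh both end in -h yet inflect differently (nebhuv, nopuhoth), so the final letter is not what conditions the rule; the last vowel is.
"fitsabes" has last vowel 'e'. The stems whose last vowel is 'e' (pusobew → lupusobew, geruneh → lugeruneh) add the prefix lu-.
The other patterns: stems whose last vowel is 'a' delete the last vowel and add -uv; stems whose last vowel is 'u' add -oth; stems whose last vowel is 'i' add fa- … -en around the stem.
So fitsabes → lufitsabes.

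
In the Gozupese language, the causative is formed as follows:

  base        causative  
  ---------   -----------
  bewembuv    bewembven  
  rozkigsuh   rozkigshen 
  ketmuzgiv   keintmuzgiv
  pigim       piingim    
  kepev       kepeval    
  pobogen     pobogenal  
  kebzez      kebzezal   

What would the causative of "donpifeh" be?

bewembuv and ketmuzgiv both end in -v yet inflect differently (bewembven, keintmuzgiv), so the final letter is not what conditions the rule; the last vowel is.
"donpifeh" has last vowel 'e'. The stems whose last vowel is 'e' (kepev → kepeval, pobogen → pobogenal, kebzez → kebzezal) add -al.
The other patterns: stems whose last vowel is 'u' delete the last vowel and add -en; stems whose last vowel is 'i' insert -in- after the first vowel.
So donpifeh → donpifehal.

donpifehal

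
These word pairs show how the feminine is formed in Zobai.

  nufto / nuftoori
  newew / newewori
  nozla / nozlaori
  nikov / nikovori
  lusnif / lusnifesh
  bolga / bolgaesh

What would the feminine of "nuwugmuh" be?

nozla and bolga both end in -a yet inflect differently (nozlaori, bolgaesh), so the final letter is not what conditions the rule; the first letter is.
"nuwugmuh" begins with n-. The stems beginning with n- (nufto → nuftoori, newew → newewori, nozla → nozlaori) add -ori.
The other pattern: stems beginning with b- or l- add -esh.
So nuwugmuh → nuwugmuhori.

nuwugmuhori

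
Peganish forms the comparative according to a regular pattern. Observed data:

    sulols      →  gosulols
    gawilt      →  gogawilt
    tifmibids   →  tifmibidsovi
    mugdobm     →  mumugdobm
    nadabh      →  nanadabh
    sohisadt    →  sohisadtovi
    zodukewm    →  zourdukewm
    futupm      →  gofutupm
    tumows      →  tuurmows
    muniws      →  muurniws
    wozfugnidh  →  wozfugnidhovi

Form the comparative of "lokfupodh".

lokfupodhovi

wozfugnidh and nadabh both end in -h yet inflect differently (wozfugnidhovi, nanadabh), so the final letter is not what conditions the rule; the second-to-last letter is.
"lokfupodh" has second-to-last letter 'd'. The stems whose second-to-last letter is 'd' (tifmibids → tifmibidsovi, wozfugnidh → wozfugnidhovi, sohisadt → sohisadtovi) add -ovi.
So lokfupodh → lokfupodhovi.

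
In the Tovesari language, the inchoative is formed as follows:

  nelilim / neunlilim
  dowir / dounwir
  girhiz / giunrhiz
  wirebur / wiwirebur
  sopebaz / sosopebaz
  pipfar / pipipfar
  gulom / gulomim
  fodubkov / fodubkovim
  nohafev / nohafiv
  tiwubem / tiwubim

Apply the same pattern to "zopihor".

tiwubem and nelilim both end in -m yet inflect differently (tiwubim, neunlilim), so the final letter is not what conditions the rule; the last vowel is.
"zopihor" has last vowel 'o'. The stems whose last vowel is 'o' (gulom → gulomim, fodubkov → fodubkovim) add -im.
So zopihor → zopihorim.

zopihorim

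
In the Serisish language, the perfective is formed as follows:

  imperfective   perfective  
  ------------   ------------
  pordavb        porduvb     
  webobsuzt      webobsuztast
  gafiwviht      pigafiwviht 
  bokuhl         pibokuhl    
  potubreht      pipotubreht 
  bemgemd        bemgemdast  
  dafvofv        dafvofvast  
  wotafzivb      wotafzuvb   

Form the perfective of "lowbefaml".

lowbefamlast

"lowbefaml" has second-to-last letter 'm'. The one such stem in the data (bemgemd → bemgemdast) adds -ast, so the same rule applies.
The other patterns: stems whose second-to-last letter is 'v' change the last vowel to 'u'; stems whose second-to-last letter is 'h' add the prefix pi-.
So lowbefaml → lowbefamlast.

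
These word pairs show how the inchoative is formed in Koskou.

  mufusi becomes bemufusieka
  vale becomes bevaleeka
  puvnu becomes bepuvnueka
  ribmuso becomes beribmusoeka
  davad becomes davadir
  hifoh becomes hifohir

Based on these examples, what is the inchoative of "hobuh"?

ribmuso and hifoh both have last vowel 'o' yet inflect differently (beribmusoeka, hifohir), so the last vowel is not what conditions the rule; whether the stem ends in a vowel or a consonant is.
"hobuh" ends in a consonant. The stems ending in a consonant (davad → davadir, hifoh → hifohir) add -ir.
The other pattern: stems ending in a vowel add be- … -eka around the stem.
So hobuh → hobuhir.

hobuhir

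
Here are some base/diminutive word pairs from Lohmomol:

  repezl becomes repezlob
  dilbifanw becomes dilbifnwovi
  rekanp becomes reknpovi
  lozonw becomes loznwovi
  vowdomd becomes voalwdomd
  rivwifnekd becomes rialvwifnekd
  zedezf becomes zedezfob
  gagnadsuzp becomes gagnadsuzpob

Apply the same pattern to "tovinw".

gagnadsuzp and rekanp both end in -p yet inflect differently (gagnadsuzpob, reknpovi), so the final letter is not what conditions the rule; the second-to-last letter is.
"tovinw" has second-to-last letter 'n'. The stems whose second-to-last letter is 'n' (rekanp → reknpovi, dilbifanw → dilbifnwovi, lozonw → loznwovi) delete the last vowel and add -ovi.
The other patterns: stems whose second-to-last letter is 'z' add -ob; stems whose second-to-last letter is 'k' or 'm' insert -al- after the first vowel.
So tovinw → tovnwovi.

tovnwovi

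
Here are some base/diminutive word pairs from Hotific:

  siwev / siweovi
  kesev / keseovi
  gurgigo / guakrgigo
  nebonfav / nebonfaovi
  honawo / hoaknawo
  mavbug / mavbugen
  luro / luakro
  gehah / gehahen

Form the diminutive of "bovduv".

"bovduv" ends in -v. The stems ending in -v (nebonfav → nebonfaovi, siwev → siweovi, kesev → keseovi) drop the final letter and add -ovi.
So bovduv → bovduovi.

bovduovi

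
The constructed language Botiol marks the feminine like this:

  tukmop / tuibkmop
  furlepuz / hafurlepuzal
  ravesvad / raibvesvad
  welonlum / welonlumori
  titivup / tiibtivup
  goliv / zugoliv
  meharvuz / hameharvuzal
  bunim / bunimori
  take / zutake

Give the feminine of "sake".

titivup and welonlum both have last vowel 'u' yet inflect differently (tiibtivup, welonlumori), so the last vowel is not what conditions the rule; the final letter is.
"sake" ends in -e. The one such stem in the data (take → zutake) adds the prefix zu-, so the same rule applies.
So sake → zusake.

zusake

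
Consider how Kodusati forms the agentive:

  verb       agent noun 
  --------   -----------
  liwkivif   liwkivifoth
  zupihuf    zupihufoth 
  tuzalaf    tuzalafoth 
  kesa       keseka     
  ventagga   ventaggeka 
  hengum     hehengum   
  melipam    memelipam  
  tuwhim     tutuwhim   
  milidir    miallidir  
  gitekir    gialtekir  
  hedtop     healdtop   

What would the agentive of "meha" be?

tuzalaf and kesa both have last vowel 'a' yet inflect differently (tuzalafoth, keseka), so the last vowel is not what conditions the rule; the final letter is.
"meha" ends in -a. The stems ending in -a (kesa → keseka, ventagga → ventaggeka) drop the final letter and add -eka.
The other patterns: stems ending in -f add -oth; stems ending in -m repeat the first consonant+vowel as a prefix; stems ending in -p or -r insert -al- after the first vowel.
So meha → meheka.

meheka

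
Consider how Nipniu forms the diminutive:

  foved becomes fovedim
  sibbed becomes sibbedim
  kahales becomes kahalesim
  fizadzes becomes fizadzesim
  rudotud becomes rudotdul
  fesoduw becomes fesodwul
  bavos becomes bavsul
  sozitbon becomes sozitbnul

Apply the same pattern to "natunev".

foved and rudotud both end in -d yet inflect differently (fovedim, rudotdul), so the final letter is not what conditions the rule; the last vowel is.
"natunev" has last vowel 'e'. The stems whose last vowel is 'e' (foved → fovedim, sibbed → sibbedim, kahales → kahalesim) add -im.
So natunev → natunevim.

natunevim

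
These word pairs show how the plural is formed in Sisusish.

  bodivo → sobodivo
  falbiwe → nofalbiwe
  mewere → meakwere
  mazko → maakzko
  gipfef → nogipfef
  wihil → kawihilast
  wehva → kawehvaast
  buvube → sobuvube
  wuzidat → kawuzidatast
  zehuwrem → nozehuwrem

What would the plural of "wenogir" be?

kawenogirast

mazko and bodivo both end in -o yet inflect differently (maakzko, sobodivo), so the final letter is not what conditions the rule; the first letter is.
"wenogir" begins with w-. The stems beginning with w- (wuzidat → kawuzidatast, wihil → kawihilast, wehva → kawehvaast) add ka- … -ast around the stem.
The other patterns: stems beginning with m- insert -ak- after the first vowel; stems beginning with b- add the prefix so-; stems beginning with f-, g- or z- add the prefix no-.
So wenogir → kawenogirast.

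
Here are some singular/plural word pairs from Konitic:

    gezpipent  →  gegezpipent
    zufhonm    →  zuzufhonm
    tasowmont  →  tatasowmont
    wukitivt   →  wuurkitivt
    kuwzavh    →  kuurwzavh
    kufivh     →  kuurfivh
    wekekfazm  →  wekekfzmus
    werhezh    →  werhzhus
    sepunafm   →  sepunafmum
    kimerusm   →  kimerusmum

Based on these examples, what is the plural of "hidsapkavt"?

"hidsapkavt" has second-to-last letter 'v'. The stems whose second-to-last letter is 'v' (wukitivt → wuurkitivt, kuwzavh → kuurwzavh, kufivh → kuurfivh) insert -ur- after the first vowel.
The other patterns: stems whose second-to-last letter is 'n' repeat the first consonant+vowel as a prefix; stems whose second-to-last letter is 'z' delete the last vowel and add -us; stems whose second-to-last letter is 'f' or 's' add -um.
So hidsapkavt → hiurdsapkavt.

hiurdsapkavt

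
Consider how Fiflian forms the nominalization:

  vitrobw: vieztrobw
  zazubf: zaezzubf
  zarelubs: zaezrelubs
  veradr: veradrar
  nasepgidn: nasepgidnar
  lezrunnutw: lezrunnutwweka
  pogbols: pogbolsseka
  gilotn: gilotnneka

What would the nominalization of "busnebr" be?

"busnebr" has second-to-last letter 'b'. The stems whose second-to-last letter is 'b' (vitrobw → vieztrobw, zazubf → zaezzubf, zarelubs → zaezrelubs) insert -ez- after the first vowel.
So busnebr → buezsnebr.

buezsnebr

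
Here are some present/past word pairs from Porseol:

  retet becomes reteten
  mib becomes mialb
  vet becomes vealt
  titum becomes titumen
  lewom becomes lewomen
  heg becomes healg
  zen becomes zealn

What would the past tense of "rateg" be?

retet and vet both end in -t yet inflect differently (reteten, vealt), so the final letter is not what conditions the rule; the number of vowels is.
"rateg" has 2 vowels. The stems with 2 vowels (titum → titumen, retet → reteten, lewom → lewomen) add -en.
The other pattern: stems with 1 vowel insert -al- after the first vowel.
So rateg → rategen.

rategen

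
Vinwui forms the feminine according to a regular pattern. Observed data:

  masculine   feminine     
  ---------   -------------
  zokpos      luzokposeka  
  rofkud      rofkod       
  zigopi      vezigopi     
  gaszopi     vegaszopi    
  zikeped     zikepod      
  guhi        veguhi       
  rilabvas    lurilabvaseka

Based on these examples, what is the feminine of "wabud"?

wabod

zokpos and zikeped both begin with z- yet inflect differently (luzokposeka, zikepod), so the first letter is not what conditions the rule; the final letter is.
"wabud" ends in -d. The stems ending in -d (zikeped → zikepod, rofkud → rofkod) change the last vowel to 'o'.
The other patterns: stems ending in -s add lu- … -eka around the stem; stems ending in -i add the prefix ve-.
So wabud → wabod.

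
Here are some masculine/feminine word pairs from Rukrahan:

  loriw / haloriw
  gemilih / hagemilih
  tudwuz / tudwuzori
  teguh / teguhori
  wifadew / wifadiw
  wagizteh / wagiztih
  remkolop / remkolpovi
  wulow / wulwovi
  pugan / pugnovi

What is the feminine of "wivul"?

gemilih and teguh both end in -h yet inflect differently (hagemilih, teguhori), so the final letter is not what conditions the rule; the last vowel is.
"wivul" has last vowel 'u'. The stems whose last vowel is 'u' (tudwuz → tudwuzori, teguh → teguhori) add -ori.
The other patterns: stems whose last vowel is 'i' add the prefix ha-; stems whose last vowel is 'e' change the last vowel to 'i'; stems whose last vowel is 'a' or 'o' delete the last vowel and add -ovi.
So wivul → wivulori.

wivulori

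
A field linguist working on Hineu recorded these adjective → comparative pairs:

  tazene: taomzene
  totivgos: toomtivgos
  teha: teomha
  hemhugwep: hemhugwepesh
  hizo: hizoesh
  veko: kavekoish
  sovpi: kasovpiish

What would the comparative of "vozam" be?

"vozam" begins with v-. The one such stem in the data (veko → kavekoish) adds ka- … -ish around the stem, so the same rule applies.
The other patterns: stems beginning with t- insert -om- after the first vowel; stems beginning with h- add -esh.
So vozam → kavozamish.

kavozamish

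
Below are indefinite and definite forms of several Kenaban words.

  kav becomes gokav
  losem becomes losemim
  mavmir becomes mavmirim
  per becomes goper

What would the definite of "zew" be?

per and mavmir both end in -r yet inflect differently (goper, mavmirim), so the final letter is not what conditions the rule; the number of vowels is.
"zew" has 1 vowel. The stems with 1 vowel (per → goper, kav → gokav) add the prefix go-.
The other pattern: stems with 2 vowels add -im.
So zew → gozew.

gozew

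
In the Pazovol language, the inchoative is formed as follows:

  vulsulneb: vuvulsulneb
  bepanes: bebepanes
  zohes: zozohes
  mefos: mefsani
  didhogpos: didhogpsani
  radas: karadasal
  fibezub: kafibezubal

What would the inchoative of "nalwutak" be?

kanalwutakal

bepanes and mefos both end in -s yet inflect differently (bebepanes, mefsani), so the final letter is not what conditions the rule; the last vowel is.
"nalwutak" has last vowel 'a'. The one such stem in the data (radas → karadasal) adds ka- … -al around the stem, so the same rule applies.
The other patterns: stems whose last vowel is 'e' repeat the first consonant+vowel as a prefix; stems whose last vowel is 'o' delete the last vowel and add -ani.
So nalwutak → kanalwutakal.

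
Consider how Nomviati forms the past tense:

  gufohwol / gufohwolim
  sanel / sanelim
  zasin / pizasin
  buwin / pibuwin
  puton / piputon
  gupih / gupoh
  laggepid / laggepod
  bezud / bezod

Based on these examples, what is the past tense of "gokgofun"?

pigokgofun

"gokgofun" ends in -n. The stems ending in -n (zasin → pizasin, buwin → pibuwin, puton → piputon) add the prefix pi-.
So gokgofun → pigokgofun.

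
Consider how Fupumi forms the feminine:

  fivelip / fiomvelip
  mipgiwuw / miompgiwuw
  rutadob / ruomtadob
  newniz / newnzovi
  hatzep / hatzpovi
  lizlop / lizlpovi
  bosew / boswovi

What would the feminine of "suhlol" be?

suhllovi

fivelip and hatzep both end in -p yet inflect differently (fiomvelip, hatzpovi), so the final letter is not what conditions the rule; the number of vowels is.
"suhlol" has 2 vowels. The stems with 2 vowels (newniz → newnzovi, hatzep → hatzpovi, lizlop → lizlpovi) delete the last vowel and add -ovi.
So suhlol → suhllovi.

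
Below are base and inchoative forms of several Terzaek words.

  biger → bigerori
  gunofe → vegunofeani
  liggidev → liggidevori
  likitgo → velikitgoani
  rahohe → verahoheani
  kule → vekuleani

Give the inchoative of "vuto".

biger and rahohe both have last vowel 'e' yet inflect differently (bigerori, verahoheani), so the last vowel is not what conditions the rule; whether the stem ends in a vowel or a consonant is.
"vuto" ends in a vowel. The stems ending in a vowel (likitgo → velikitgoani, rahohe → verahoheani, gunofe → vegunofeani) add ve- … -ani around the stem.
The other pattern: stems ending in a consonant add -ori.
So vuto → vevutoani.

vevutoani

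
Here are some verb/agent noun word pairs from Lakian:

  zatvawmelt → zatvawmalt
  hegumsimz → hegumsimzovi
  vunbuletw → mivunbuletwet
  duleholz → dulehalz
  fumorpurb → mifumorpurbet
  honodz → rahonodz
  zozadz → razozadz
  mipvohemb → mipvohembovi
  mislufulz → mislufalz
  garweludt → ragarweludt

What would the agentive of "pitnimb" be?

"pitnimb" has second-to-last letter 'm'. The stems whose second-to-last letter is 'm' (mipvohemb → mipvohembovi, hegumsimz → hegumsimzovi) add -ovi.
The other patterns: stems whose second-to-last letter is 'd' add the prefix ra-; stems whose second-to-last letter is 'l' change the last vowel to 'a'; stems whose second-to-last letter is 'r' or 't' add mi- … -et around the stem.
So pitnimb → pitnimbovi.

pitnimbovi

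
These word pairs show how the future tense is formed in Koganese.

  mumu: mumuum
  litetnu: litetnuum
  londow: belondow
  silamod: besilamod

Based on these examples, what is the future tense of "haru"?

haruum

litetnu and londow both begin with l- yet inflect differently (litetnuum, belondow), so the first letter is not what conditions the rule; the final letter is.
"haru" ends in -u. The stems ending in -u (mumu → mumuum, litetnu → litetnuum) add -um.
So haru → haruum.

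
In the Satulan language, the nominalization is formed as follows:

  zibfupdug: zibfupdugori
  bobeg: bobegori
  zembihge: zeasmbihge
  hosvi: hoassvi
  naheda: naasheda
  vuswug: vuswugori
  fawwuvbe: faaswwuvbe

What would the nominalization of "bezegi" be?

beaszegi

"bezegi" ends in a vowel. The stems ending in a vowel (fawwuvbe → faaswwuvbe, hosvi → hoassvi, naheda → naasheda) insert -as- after the first vowel.
The other pattern: stems ending in a consonant add -ori.
So bezegi → beaszegi.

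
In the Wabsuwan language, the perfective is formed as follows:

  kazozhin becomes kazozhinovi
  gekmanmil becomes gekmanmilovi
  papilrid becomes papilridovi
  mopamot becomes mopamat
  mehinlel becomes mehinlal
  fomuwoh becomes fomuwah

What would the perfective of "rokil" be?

rokilovi

gekmanmil and mehinlel both end in -l yet inflect differently (gekmanmilovi, mehinlal), so the final letter is not what conditions the rule; the last vowel is.
"rokil" has last vowel 'i'. The stems whose last vowel is 'i' (kazozhin → kazozhinovi, gekmanmil → gekmanmilovi, papilrid → papilridovi) add -ovi.
So rokil → rokilovi.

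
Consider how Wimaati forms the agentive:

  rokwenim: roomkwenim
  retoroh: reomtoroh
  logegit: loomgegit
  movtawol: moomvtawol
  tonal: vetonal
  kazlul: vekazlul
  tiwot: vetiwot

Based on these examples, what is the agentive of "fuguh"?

movtawol and tonal both end in -l yet inflect differently (moomvtawol, vetonal), so the final letter is not what conditions the rule; the number of vowels is.
"fuguh" has 2 vowels. The stems with 2 vowels (tonal → vetonal, kazlul → vekazlul, tiwot → vetiwot) add the prefix ve-.
So fuguh → vefuguh.

vefuguh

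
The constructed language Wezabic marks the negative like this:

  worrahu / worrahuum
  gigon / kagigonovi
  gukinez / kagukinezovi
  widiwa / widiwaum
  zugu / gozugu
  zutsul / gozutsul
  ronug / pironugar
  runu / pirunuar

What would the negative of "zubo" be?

zugu and worrahu both end in -u yet inflect differently (gozugu, worrahuum), so the final letter is not what conditions the rule; the first letter is.
"zubo" begins with z-. The stems beginning with z- (zutsul → gozutsul, zugu → gozugu) add the prefix go-.
The other patterns: stems beginning with w- add -um; stems beginning with r- add pi- … -ar around the stem; stems beginning with g- add ka- … -ovi around the stem.
So zubo → gozubo.

gozubo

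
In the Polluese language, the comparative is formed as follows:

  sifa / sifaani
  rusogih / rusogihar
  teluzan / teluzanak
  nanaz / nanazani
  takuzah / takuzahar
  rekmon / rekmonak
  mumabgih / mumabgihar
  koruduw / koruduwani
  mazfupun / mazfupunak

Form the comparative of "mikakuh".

mikakuhar

takuzah and teluzan both have last vowel 'a' yet inflect differently (takuzahar, teluzanak), so the last vowel is not what conditions the rule; the final letter is.
"mikakuh" ends in -h. The stems ending in -h (takuzah → takuzahar, rusogih → rusogihar, mumabgih → mumabgihar) add -ar.
The other patterns: stems ending in -n add -ak; stems ending in -a, -w or -z add -ani.
So mikakuh → mikakuhar.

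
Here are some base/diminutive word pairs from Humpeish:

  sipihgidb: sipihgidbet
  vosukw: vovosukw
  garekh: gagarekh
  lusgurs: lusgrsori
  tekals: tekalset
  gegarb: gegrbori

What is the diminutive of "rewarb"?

lusgurs and tekals both end in -s yet inflect differently (lusgrsori, tekalset), so the final letter is not what conditions the rule; the second-to-last letter is.
"rewarb" has second-to-last letter 'r'. The stems whose second-to-last letter is 'r' (gegarb → gegrbori, lusgurs → lusgrsori) delete the last vowel and add -ori.
The other patterns: stems whose second-to-last letter is 'k' repeat the first consonant+vowel as a prefix; stems whose second-to-last letter is 'd' or 'l' add -et.
So rewarb → rewrbori.

rewrbori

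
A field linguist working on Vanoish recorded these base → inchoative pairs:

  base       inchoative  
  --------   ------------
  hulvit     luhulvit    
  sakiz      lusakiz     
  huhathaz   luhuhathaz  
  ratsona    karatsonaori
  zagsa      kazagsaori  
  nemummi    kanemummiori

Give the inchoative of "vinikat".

luvinikat

hulvit and nemummi both have last vowel 'i' yet inflect differently (luhulvit, kanemummiori), so the last vowel is not what conditions the rule; whether the stem ends in a vowel or a consonant is.
"vinikat" ends in a consonant. The stems ending in a consonant (huhathaz → luhuhathaz, hulvit → luhulvit, sakiz → lusakiz) add the prefix lu-.
The other pattern: stems ending in a vowel add ka- … -ori around the stem.
So vinikat → luvinikat.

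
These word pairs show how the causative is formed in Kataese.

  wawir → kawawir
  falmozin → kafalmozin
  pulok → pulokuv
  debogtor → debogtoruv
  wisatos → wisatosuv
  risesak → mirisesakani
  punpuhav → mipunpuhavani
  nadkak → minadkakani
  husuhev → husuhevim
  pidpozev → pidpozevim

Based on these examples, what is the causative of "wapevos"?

wapevosuv

wawir and debogtor both end in -r yet inflect differently (kawawir, debogtoruv), so the final letter is not what conditions the rule; the last vowel is.
"wapevos" has last vowel 'o'. The stems whose last vowel is 'o' (pulok → pulokuv, debogtor → debogtoruv, wisatos → wisatosuv) add -uv.
The other patterns: stems whose last vowel is 'i' add the prefix ka-; stems whose last vowel is 'a' add mi- … -ani around the stem; stems whose last vowel is 'e' add -im.
So wapevos → wapevosuv.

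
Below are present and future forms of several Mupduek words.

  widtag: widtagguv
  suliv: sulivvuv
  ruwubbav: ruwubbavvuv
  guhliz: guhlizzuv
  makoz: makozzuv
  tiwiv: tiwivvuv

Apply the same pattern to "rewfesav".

Every pair shown (widtag → widtagguv, suliv → sulivvuv, ruwubbav → ruwubbavvuv, …) follows the same rule: double the final consonant and add -uv.
So rewfesav → rewfesavvuv.

rewfesavvuv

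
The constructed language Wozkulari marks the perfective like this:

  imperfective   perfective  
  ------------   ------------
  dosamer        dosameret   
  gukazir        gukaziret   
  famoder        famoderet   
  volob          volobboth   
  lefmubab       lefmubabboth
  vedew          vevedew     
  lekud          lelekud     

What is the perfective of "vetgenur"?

"vetgenur" ends in -r. The stems ending in -r (dosamer → dosameret, gukazir → gukaziret, famoder → famoderet) add -et.
So vetgenur → vetgenuret.

vetgenuret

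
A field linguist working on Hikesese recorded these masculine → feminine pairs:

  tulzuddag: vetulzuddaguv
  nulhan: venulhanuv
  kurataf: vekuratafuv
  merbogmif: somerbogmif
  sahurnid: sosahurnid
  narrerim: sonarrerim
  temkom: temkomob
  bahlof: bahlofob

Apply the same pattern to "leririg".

soleririg

kurataf and merbogmif both end in -f yet inflect differently (vekuratafuv, somerbogmif), so the final letter is not what conditions the rule; the last vowel is.
"leririg" has last vowel 'i'. The stems whose last vowel is 'i' (merbogmif → somerbogmif, sahurnid → sosahurnid, narrerim → sonarrerim) add the prefix so-.
So leririg → soleririg.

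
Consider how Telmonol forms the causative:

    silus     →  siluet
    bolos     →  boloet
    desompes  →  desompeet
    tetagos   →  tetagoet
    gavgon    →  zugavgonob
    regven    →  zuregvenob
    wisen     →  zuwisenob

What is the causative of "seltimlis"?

seltimliet

bolos and gavgon both have last vowel 'o' yet inflect differently (boloet, zugavgonob), so the last vowel is not what conditions the rule; the final letter is.
"seltimlis" ends in -s. The stems ending in -s (silus → siluet, bolos → boloet, desompes → desompeet) drop the final letter and add -et.
The other pattern: stems ending in -n add zu- … -ob around the stem.
So seltimlis → seltimliet.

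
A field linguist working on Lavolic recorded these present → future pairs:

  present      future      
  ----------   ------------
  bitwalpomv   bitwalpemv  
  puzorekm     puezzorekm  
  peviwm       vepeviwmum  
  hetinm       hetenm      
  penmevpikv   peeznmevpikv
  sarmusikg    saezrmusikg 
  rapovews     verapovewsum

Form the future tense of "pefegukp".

peezfegukp

peviwm and puzorekm both end in -m yet inflect differently (vepeviwmum, puezzorekm), so the final letter is not what conditions the rule; the second-to-last letter is.
"pefegukp" has second-to-last letter 'k'. The stems whose second-to-last letter is 'k' (sarmusikg → saezrmusikg, puzorekm → puezzorekm, penmevpikv → peeznmevpikv) insert -ez- after the first vowel.
So pefegukp → peezfegukp.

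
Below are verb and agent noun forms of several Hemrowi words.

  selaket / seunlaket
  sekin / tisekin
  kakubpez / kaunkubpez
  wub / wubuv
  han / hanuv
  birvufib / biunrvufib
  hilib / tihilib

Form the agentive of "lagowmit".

wub and hilib both end in -b yet inflect differently (wubuv, tihilib), so the final letter is not what conditions the rule; the number of vowels is.
"lagowmit" has 3 vowels. The stems with 3 vowels (birvufib → biunrvufib, kakubpez → kaunkubpez, selaket → seunlaket) insert -un- after the first vowel.
So lagowmit → laungowmit.

laungowmit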